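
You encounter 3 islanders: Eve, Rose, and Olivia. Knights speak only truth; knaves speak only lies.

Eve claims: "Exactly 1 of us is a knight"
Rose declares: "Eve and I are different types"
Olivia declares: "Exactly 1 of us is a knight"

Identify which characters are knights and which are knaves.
Eve is a knave.
Rose is a knave.
Olivia is a knave.

Verification:
- Eve (knave) says "Exactly 1 of us is a knight" - this is FALSE (a lie) because there are 0 knights.
- Rose (knave) says "Eve and I are different types" - this is FALSE (a lie) because Rose is a knave and Eve is a knave.
- Olivia (knave) says "Exactly 1 of us is a knight" - this is FALSE (a lie) because there are 0 knights.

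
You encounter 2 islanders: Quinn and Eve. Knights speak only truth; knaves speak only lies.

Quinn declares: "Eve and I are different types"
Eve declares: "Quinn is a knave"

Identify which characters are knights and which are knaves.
Quinn is a knight.
Eve is a knave.

Verification:
- Quinn (knight) says "Eve and I are different types" - this is TRUE because Quinn is a knight and Eve is a knave.
- Eve (knave) says "Quinn is a knave" - this is FALSE (a lie) because Quinn is a knight.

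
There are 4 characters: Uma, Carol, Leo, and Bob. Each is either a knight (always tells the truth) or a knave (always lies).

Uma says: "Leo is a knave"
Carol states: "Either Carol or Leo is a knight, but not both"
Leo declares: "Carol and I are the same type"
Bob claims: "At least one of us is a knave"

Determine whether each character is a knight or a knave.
Uma is a knight.
Carol is a knight.
Leo is a knave.
Bob is a knight.

Verification:
- Uma (knight) says "Leo is a knave" - this is TRUE because Leo is a knave.
- Carol (knight) says "Either Carol or Leo is a knight, but not both" - this is TRUE because Carol is a knight and Leo is a knave.
- Leo (knave) says "Carol and I are the same type" - this is FALSE (a lie) because Leo is a knave and Carol is a knight.
- Bob (knight) says "At least one of us is a knave" - this is TRUE because Leo is a knave.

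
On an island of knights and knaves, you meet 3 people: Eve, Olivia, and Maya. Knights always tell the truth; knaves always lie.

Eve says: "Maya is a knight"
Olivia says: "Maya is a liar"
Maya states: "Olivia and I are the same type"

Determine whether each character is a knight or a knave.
Eve is a knave.
Olivia is a knight.
Maya is a knave.

Verification:
- Eve (knave) says "Maya is a knight" - this is FALSE (a lie) because Maya is a knave.
- Olivia (knight) says "Maya is a liar" - this is TRUE because Maya is a knave.
- Maya (knave) says "Olivia and I are the same type" - this is FALSE (a lie) because Maya is a knave and Olivia is a knight.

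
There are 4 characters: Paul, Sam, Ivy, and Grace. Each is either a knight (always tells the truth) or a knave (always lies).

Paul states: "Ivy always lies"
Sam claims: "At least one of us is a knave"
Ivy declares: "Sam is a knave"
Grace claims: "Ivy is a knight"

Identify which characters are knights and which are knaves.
Paul is a knight.
Sam is a knight.
Ivy is a knave.
Grace is a knave.

Verification:
- Paul (knight) says "Ivy always lies" - this is TRUE because Ivy is a knave.
- Sam (knight) says "At least one of us is a knave" - this is TRUE because Ivy and Grace are knaves.
- Ivy (knave) says "Sam is a knave" - this is FALSE (a lie) because Sam is a knight.
- Grace (knave) says "Ivy is a knight" - this is FALSE (a lie) because Ivy is a knave.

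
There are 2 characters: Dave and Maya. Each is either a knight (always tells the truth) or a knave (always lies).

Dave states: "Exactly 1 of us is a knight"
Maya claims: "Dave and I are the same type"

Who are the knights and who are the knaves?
Dave is a knight.
Maya is a knave.

Verification:
- Dave (knight) says "Exactly 1 of us is a knight" - this is TRUE because there are 1 knights.
- Maya (knave) says "Dave and I are the same type" - this is FALSE (a lie) because Maya is a knave and Dave is a knight.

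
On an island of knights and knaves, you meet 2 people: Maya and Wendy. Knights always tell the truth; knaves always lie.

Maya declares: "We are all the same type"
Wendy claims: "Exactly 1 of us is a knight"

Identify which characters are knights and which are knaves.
Maya is a knave.
Wendy is a knight.

Verification:
- Maya (knave) says "We are all the same type" - this is FALSE (a lie) because Wendy is a knight and Maya is a knave.
- Wendy (knight) says "Exactly 1 of us is a knight" - this is TRUE because there are 1 knights.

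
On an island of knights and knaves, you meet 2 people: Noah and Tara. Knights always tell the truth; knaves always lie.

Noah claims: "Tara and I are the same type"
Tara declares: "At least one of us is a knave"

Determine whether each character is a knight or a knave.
Noah is a knave.
Tara is a knight.

Verification:
- Noah (knave) says "Tara and I are the same type" - this is FALSE (a lie) because Noah is a knave and Tara is a knight.
- Tara (knight) says "At least one of us is a knave" - this is TRUE because Noah is a knave.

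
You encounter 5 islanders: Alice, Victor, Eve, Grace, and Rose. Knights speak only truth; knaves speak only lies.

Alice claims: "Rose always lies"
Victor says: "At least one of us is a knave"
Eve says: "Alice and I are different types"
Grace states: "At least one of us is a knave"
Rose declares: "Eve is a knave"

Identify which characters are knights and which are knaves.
Alice is a knave.
Victor is a knight.
Eve is a knave.
Grace is a knight.
Rose is a knight.

Verification:
- Alice (knave) says "Rose always lies" - this is FALSE (a lie) because Rose is a knight.
- Victor (knight) says "At least one of us is a knave" - this is TRUE because Alice and Eve are knaves.
- Eve (knave) says "Alice and I are different types" - this is FALSE (a lie) because Eve is a knave and Alice is a knave.
- Grace (knight) says "At least one of us is a knave" - this is TRUE because Alice and Eve are knaves.
- Rose (knight) says "Eve is a knave" - this is TRUE because Eve is a knave.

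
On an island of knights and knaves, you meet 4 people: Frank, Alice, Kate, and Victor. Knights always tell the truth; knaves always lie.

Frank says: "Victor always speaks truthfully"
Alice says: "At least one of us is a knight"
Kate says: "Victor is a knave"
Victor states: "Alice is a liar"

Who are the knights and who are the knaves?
Frank is a knave.
Alice is a knight.
Kate is a knight.
Victor is a knave.

Verification:
- Frank (knave) says "Victor always speaks truthfully" - this is FALSE (a lie) because Victor is a knave.
- Alice (knight) says "At least one of us is a knight" - this is TRUE because Alice and Kate are knights.
- Kate (knight) says "Victor is a knave" - this is TRUE because Victor is a knave.
- Victor (knave) says "Alice is a liar" - this is FALSE (a lie) because Alice is a knight.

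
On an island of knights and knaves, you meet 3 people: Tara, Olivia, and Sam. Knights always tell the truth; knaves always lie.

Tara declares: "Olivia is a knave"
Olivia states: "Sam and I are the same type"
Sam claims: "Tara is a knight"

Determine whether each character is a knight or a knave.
Tara is a knight.
Olivia is a knave.
Sam is a knight.

Verification:
- Tara (knight) says "Olivia is a knave" - this is TRUE because Olivia is a knave.
- Olivia (knave) says "Sam and I are the same type" - this is FALSE (a lie) because Olivia is a knave and Sam is a knight.
- Sam (knight) says "Tara is a knight" - this is TRUE because Tara is a knight.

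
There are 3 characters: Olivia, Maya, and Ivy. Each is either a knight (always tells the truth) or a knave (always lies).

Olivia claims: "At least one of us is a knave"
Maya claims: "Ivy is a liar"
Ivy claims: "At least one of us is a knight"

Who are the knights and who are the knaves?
Olivia is a knight.
Maya is a knave.
Ivy is a knight.

Verification:
- Olivia (knight) says "At least one of us is a knave" - this is TRUE because Maya is a knave.
- Maya (knave) says "Ivy is a liar" - this is FALSE (a lie) because Ivy is a knight.
- Ivy (knight) says "At least one of us is a knight" - this is TRUE because Olivia and Ivy are knights.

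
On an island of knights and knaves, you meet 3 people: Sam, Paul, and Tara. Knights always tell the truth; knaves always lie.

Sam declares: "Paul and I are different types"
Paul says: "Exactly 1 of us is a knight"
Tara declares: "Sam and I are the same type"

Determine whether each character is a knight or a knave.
Sam is a knight.
Paul is a knave.
Tara is a knight.

Verification:
- Sam (knight) says "Paul and I are different types" - this is TRUE because Sam is a knight and Paul is a knave.
- Paul (knave) says "Exactly 1 of us is a knight" - this is FALSE (a lie) because there are 2 knights.
- Tara (knight) says "Sam and I are the same type" - this is TRUE because Tara is a knight and Sam is a knight.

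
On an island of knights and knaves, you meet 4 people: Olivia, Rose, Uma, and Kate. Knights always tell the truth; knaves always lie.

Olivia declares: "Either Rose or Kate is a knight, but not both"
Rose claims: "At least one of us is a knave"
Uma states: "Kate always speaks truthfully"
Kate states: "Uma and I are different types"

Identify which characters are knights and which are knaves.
Olivia is a knight.
Rose is a knight.
Uma is a knave.
Kate is a knave.

Verification:
- Olivia (knight) says "Either Rose or Kate is a knight, but not both" - this is TRUE because Rose is a knight and Kate is a knave.
- Rose (knight) says "At least one of us is a knave" - this is TRUE because Uma and Kate are knaves.
- Uma (knave) says "Kate always speaks truthfully" - this is FALSE (a lie) because Kate is a knave.
- Kate (knave) says "Uma and I are different types" - this is FALSE (a lie) because Kate is a knave and Uma is a knave.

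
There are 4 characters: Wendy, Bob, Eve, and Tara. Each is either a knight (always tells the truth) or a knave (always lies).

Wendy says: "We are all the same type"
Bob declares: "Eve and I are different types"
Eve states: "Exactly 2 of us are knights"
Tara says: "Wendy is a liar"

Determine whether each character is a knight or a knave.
Wendy is a knave.
Bob is a knave.
Eve is a knave.
Tara is a knight.

Verification:
- Wendy (knave) says "We are all the same type" - this is FALSE (a lie) because Tara is a knight and Wendy, Bob, and Eve are knaves.
- Bob (knave) says "Eve and I are different types" - this is FALSE (a lie) because Bob is a knave and Eve is a knave.
- Eve (knave) says "Exactly 2 of us are knights" - this is FALSE (a lie) because there are 1 knights.
- Tara (knight) says "Wendy is a liar" - this is TRUE because Wendy is a knave.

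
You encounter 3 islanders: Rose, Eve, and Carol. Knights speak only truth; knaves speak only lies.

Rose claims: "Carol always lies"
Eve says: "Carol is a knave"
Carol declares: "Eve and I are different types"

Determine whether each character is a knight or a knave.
Rose is a knave.
Eve is a knave.
Carol is a knight.

Verification:
- Rose (knave) says "Carol always lies" - this is FALSE (a lie) because Carol is a knight.
- Eve (knave) says "Carol is a knave" - this is FALSE (a lie) because Carol is a knight.
- Carol (knight) says "Eve and I are different types" - this is TRUE because Carol is a knight and Eve is a knave.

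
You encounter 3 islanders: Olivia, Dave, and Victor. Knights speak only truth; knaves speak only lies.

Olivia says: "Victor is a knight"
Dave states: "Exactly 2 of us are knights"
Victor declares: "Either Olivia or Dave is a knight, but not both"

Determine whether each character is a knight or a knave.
Olivia is a knave.
Dave is a knave.
Victor is a knave.

Verification:
- Olivia (knave) says "Victor is a knight" - this is FALSE (a lie) because Victor is a knave.
- Dave (knave) says "Exactly 2 of us are knights" - this is FALSE (a lie) because there are 0 knights.
- Victor (knave) says "Either Olivia or Dave is a knight, but not both" - this is FALSE (a lie) because Olivia is a knave and Dave is a knave.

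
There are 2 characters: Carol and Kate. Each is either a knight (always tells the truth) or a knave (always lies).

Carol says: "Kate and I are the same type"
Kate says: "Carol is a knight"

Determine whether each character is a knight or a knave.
Carol is a knight.
Kate is a knight.

Verification:
- Carol (knight) says "Kate and I are the same type" - this is TRUE because Carol is a knight and Kate is a knight.
- Kate (knight) says "Carol is a knight" - this is TRUE because Carol is a knight.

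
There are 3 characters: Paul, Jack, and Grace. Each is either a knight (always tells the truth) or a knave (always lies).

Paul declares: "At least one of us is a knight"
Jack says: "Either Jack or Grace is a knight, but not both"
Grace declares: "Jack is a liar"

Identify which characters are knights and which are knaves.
Paul is a knight.
Jack is a knight.
Grace is a knave.

Verification:
- Paul (knight) says "At least one of us is a knight" - this is TRUE because Paul and Jack are knights.
- Jack (knight) says "Either Jack or Grace is a knight, but not both" - this is TRUE because Jack is a knight and Grace is a knave.
- Grace (knave) says "Jack is a liar" - this is FALSE (a lie) because Jack is a knight.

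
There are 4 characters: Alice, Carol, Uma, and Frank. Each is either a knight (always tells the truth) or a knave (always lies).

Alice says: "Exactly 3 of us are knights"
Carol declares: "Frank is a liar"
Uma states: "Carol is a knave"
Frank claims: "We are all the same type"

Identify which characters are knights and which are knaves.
Alice is a knave.
Carol is a knight.
Uma is a knave.
Frank is a knave.

Verification:
- Alice (knave) says "Exactly 3 of us are knights" - this is FALSE (a lie) because there are 1 knights.
- Carol (knight) says "Frank is a liar" - this is TRUE because Frank is a knave.
- Uma (knave) says "Carol is a knave" - this is FALSE (a lie) because Carol is a knight.
- Frank (knave) says "We are all the same type" - this is FALSE (a lie) because Carol is a knight and Alice, Uma, and Frank are knaves.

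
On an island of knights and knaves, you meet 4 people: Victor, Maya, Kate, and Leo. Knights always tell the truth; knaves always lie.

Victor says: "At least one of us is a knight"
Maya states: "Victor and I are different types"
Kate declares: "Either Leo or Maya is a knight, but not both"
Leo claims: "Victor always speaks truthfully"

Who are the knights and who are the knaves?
Victor is a knave.
Maya is a knave.
Kate is a knave.
Leo is a knave.

Verification:
- Victor (knave) says "At least one of us is a knight" - this is FALSE (a lie) because no one is a knight.
- Maya (knave) says "Victor and I are different types" - this is FALSE (a lie) because Maya is a knave and Victor is a knave.
- Kate (knave) says "Either Leo or Maya is a knight, but not both" - this is FALSE (a lie) because Leo is a knave and Maya is a knave.
- Leo (knave) says "Victor always speaks truthfully" - this is FALSE (a lie) because Victor is a knave.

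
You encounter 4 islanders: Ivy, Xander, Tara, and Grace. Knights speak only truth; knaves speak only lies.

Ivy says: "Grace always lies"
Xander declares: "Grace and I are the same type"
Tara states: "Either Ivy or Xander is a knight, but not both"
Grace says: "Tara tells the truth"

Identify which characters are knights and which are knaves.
Ivy is a knave.
Xander is a knight.
Tara is a knight.
Grace is a knight.

Verification:
- Ivy (knave) says "Grace always lies" - this is FALSE (a lie) because Grace is a knight.
- Xander (knight) says "Grace and I are the same type" - this is TRUE because Xander is a knight and Grace is a knight.
- Tara (knight) says "Either Ivy or Xander is a knight, but not both" - this is TRUE because Ivy is a knave and Xander is a knight.
- Grace (knight) says "Tara tells the truth" - this is TRUE because Tara is a knight.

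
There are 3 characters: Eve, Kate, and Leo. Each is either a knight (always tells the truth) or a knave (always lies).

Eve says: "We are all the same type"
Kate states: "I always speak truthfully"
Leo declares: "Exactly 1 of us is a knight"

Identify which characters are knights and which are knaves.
Eve is a knave.
Kate is a knave.
Leo is a knight.

Verification:
- Eve (knave) says "We are all the same type" - this is FALSE (a lie) because Leo is a knight and Eve and Kate are knaves.
- Kate (knave) says "I always speak truthfully" - this is FALSE (a lie) because Kate is a knave.
- Leo (knight) says "Exactly 1 of us is a knight" - this is TRUE because there are 1 knights.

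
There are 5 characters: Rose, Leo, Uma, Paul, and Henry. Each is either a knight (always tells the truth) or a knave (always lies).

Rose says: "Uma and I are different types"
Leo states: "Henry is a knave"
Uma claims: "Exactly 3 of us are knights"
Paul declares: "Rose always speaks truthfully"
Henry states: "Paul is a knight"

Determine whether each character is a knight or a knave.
Rose is a knave.
Leo is a knight.
Uma is a knave.
Paul is a knave.
Henry is a knave.

Verification:
- Rose (knave) says "Uma and I are different types" - this is FALSE (a lie) because Rose is a knave and Uma is a knave.
- Leo (knight) says "Henry is a knave" - this is TRUE because Henry is a knave.
- Uma (knave) says "Exactly 3 of us are knights" - this is FALSE (a lie) because there are 1 knights.
- Paul (knave) says "Rose always speaks truthfully" - this is FALSE (a lie) because Rose is a knave.
- Henry (knave) says "Paul is a knight" - this is FALSE (a lie) because Paul is a knave.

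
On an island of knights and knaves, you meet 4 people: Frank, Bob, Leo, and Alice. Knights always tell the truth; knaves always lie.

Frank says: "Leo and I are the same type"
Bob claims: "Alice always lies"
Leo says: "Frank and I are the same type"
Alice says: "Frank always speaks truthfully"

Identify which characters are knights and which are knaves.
Frank is a knight.
Bob is a knave.
Leo is a knight.
Alice is a knight.

Verification:
- Frank (knight) says "Leo and I are the same type" - this is TRUE because Frank is a knight and Leo is a knight.
- Bob (knave) says "Alice always lies" - this is FALSE (a lie) because Alice is a knight.
- Leo (knight) says "Frank and I are the same type" - this is TRUE because Leo is a knight and Frank is a knight.
- Alice (knight) says "Frank always speaks truthfully" - this is TRUE because Frank is a knight.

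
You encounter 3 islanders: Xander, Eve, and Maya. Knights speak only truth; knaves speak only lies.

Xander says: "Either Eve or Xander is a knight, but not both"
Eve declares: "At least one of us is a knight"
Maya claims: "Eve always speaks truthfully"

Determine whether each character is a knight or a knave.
Xander is a knave.
Eve is a knave.
Maya is a knave.

Verification:
- Xander (knave) says "Either Eve or Xander is a knight, but not both" - this is FALSE (a lie) because Eve is a knave and Xander is a knave.
- Eve (knave) says "At least one of us is a knight" - this is FALSE (a lie) because no one is a knight.
- Maya (knave) says "Eve always speaks truthfully" - this is FALSE (a lie) because Eve is a knave.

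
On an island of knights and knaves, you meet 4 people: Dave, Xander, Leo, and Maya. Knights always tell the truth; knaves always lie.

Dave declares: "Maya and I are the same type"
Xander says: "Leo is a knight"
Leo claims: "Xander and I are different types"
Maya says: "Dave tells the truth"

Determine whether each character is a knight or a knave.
Dave is a knight.
Xander is a knave.
Leo is a knave.
Maya is a knight.

Verification:
- Dave (knight) says "Maya and I are the same type" - this is TRUE because Dave is a knight and Maya is a knight.
- Xander (knave) says "Leo is a knight" - this is FALSE (a lie) because Leo is a knave.
- Leo (knave) says "Xander and I are different types" - this is FALSE (a lie) because Leo is a knave and Xander is a knave.
- Maya (knight) says "Dave tells the truth" - this is TRUE because Dave is a knight.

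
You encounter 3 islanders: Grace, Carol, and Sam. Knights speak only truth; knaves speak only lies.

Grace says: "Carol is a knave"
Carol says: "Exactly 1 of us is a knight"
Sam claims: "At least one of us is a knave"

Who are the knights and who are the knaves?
Grace is a knight.
Carol is a knave.
Sam is a knight.

Verification:
- Grace (knight) says "Carol is a knave" - this is TRUE because Carol is a knave.
- Carol (knave) says "Exactly 1 of us is a knight" - this is FALSE (a lie) because there are 2 knights.
- Sam (knight) says "At least one of us is a knave" - this is TRUE because Carol is a knave.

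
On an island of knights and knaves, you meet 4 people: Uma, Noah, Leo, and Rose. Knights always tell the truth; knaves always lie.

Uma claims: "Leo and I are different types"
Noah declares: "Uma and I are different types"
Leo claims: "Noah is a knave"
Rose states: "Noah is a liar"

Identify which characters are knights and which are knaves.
Uma is a knave.
Noah is a knight.
Leo is a knave.
Rose is a knave.

Verification:
- Uma (knave) says "Leo and I are different types" - this is FALSE (a lie) because Uma is a knave and Leo is a knave.
- Noah (knight) says "Uma and I are different types" - this is TRUE because Noah is a knight and Uma is a knave.
- Leo (knave) says "Noah is a knave" - this is FALSE (a lie) because Noah is a knight.
- Rose (knave) says "Noah is a liar" - this is FALSE (a lie) because Noah is a knight.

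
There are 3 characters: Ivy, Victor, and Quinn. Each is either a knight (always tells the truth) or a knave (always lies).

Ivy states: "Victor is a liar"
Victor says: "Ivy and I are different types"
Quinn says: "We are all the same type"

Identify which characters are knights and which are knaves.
Ivy is a knave.
Victor is a knight.
Quinn is a knave.

Verification:
- Ivy (knave) says "Victor is a liar" - this is FALSE (a lie) because Victor is a knight.
- Victor (knight) says "Ivy and I are different types" - this is TRUE because Victor is a knight and Ivy is a knave.
- Quinn (knave) says "We are all the same type" - this is FALSE (a lie) because Victor is a knight and Ivy and Quinn are knaves.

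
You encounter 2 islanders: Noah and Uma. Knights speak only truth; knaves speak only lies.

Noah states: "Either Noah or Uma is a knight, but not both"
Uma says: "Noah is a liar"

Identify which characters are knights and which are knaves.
Noah is a knight.
Uma is a knave.

Verification:
- Noah (knight) says "Either Noah or Uma is a knight, but not both" - this is TRUE because Noah is a knight and Uma is a knave.
- Uma (knave) says "Noah is a liar" - this is FALSE (a lie) because Noah is a knight.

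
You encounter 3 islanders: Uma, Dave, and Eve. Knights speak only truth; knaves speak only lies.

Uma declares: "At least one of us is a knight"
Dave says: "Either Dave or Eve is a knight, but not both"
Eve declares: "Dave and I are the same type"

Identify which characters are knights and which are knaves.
Uma is a knight.
Dave is a knight.
Eve is a knave.

Verification:
- Uma (knight) says "At least one of us is a knight" - this is TRUE because Uma and Dave are knights.
- Dave (knight) says "Either Dave or Eve is a knight, but not both" - this is TRUE because Dave is a knight and Eve is a knave.
- Eve (knave) says "Dave and I are the same type" - this is FALSE (a lie) because Eve is a knave and Dave is a knight.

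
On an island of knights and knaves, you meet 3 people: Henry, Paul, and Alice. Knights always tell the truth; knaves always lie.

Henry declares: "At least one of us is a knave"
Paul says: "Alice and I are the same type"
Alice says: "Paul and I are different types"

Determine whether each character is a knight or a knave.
Henry is a knight.
Paul is a knave.
Alice is a knight.

Verification:
- Henry (knight) says "At least one of us is a knave" - this is TRUE because Paul is a knave.
- Paul (knave) says "Alice and I are the same type" - this is FALSE (a lie) because Paul is a knave and Alice is a knight.
- Alice (knight) says "Paul and I are different types" - this is TRUE because Alice is a knight and Paul is a knave.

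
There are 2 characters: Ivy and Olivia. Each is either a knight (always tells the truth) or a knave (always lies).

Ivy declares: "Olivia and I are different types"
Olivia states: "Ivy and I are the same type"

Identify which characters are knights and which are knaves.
Ivy is a knight.
Olivia is a knave.

Verification:
- Ivy (knight) says "Olivia and I are different types" - this is TRUE because Ivy is a knight and Olivia is a knave.
- Olivia (knave) says "Ivy and I are the same type" - this is FALSE (a lie) because Olivia is a knave and Ivy is a knight.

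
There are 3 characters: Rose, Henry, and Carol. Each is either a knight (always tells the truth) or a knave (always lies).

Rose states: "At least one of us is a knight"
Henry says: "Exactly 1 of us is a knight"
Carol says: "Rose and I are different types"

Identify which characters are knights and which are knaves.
Rose is a knave.
Henry is a knave.
Carol is a knave.

Verification:
- Rose (knave) says "At least one of us is a knight" - this is FALSE (a lie) because no one is a knight.
- Henry (knave) says "Exactly 1 of us is a knight" - this is FALSE (a lie) because there are 0 knights.
- Carol (knave) says "Rose and I are different types" - this is FALSE (a lie) because Carol is a knave and Rose is a knave.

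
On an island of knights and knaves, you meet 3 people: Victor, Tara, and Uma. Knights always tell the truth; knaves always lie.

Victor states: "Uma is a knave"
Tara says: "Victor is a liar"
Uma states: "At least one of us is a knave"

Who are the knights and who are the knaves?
Victor is a knave.
Tara is a knight.
Uma is a knight.

Verification:
- Victor (knave) says "Uma is a knave" - this is FALSE (a lie) because Uma is a knight.
- Tara (knight) says "Victor is a liar" - this is TRUE because Victor is a knave.
- Uma (knight) says "At least one of us is a knave" - this is TRUE because Victor is a knave.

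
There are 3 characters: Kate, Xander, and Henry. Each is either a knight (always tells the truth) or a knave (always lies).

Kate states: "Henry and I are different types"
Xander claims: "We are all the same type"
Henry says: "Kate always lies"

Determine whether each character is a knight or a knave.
Kate is a knight.
Xander is a knave.
Henry is a knave.

Verification:
- Kate (knight) says "Henry and I are different types" - this is TRUE because Kate is a knight and Henry is a knave.
- Xander (knave) says "We are all the same type" - this is FALSE (a lie) because Kate is a knight and Xander and Henry are knaves.
- Henry (knave) says "Kate always lies" - this is FALSE (a lie) because Kate is a knight.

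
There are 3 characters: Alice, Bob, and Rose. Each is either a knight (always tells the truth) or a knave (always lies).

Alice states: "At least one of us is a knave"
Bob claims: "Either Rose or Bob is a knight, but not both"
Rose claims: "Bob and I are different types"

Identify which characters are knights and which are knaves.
Alice is a knight.
Bob is a knave.
Rose is a knave.

Verification:
- Alice (knight) says "At least one of us is a knave" - this is TRUE because Bob and Rose are knaves.
- Bob (knave) says "Either Rose or Bob is a knight, but not both" - this is FALSE (a lie) because Rose is a knave and Bob is a knave.
- Rose (knave) says "Bob and I are different types" - this is FALSE (a lie) because Rose is a knave and Bob is a knave.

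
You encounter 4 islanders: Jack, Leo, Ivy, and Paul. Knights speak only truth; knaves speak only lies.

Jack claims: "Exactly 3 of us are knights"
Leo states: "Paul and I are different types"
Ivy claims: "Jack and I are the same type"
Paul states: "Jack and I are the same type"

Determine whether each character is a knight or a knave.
Jack is a knight.
Leo is a knight.
Ivy is a knight.
Paul is a knave.

Verification:
- Jack (knight) says "Exactly 3 of us are knights" - this is TRUE because there are 3 knights.
- Leo (knight) says "Paul and I are different types" - this is TRUE because Leo is a knight and Paul is a knave.
- Ivy (knight) says "Jack and I are the same type" - this is TRUE because Ivy is a knight and Jack is a knight.
- Paul (knave) says "Jack and I are the same type" - this is FALSE (a lie) because Paul is a knave and Jack is a knight.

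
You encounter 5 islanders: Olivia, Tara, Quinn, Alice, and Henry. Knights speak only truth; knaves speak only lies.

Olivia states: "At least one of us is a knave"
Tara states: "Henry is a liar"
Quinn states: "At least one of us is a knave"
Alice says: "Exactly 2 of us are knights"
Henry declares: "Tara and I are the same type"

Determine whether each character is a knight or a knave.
Olivia is a knight.
Tara is a knight.
Quinn is a knight.
Alice is a knave.
Henry is a knave.

Verification:
- Olivia (knight) says "At least one of us is a knave" - this is TRUE because Alice and Henry are knaves.
- Tara (knight) says "Henry is a liar" - this is TRUE because Henry is a knave.
- Quinn (knight) says "At least one of us is a knave" - this is TRUE because Alice and Henry are knaves.
- Alice (knave) says "Exactly 2 of us are knights" - this is FALSE (a lie) because there are 3 knights.
- Henry (knave) says "Tara and I are the same type" - this is FALSE (a lie) because Henry is a knave and Tara is a knight.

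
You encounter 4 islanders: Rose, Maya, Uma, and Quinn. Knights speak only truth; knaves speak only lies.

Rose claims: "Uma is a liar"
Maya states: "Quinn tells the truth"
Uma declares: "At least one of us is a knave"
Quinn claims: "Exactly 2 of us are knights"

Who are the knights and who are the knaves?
Rose is a knave.
Maya is a knave.
Uma is a knight.
Quinn is a knave.

Verification:
- Rose (knave) says "Uma is a liar" - this is FALSE (a lie) because Uma is a knight.
- Maya (knave) says "Quinn tells the truth" - this is FALSE (a lie) because Quinn is a knave.
- Uma (knight) says "At least one of us is a knave" - this is TRUE because Rose, Maya, and Quinn are knaves.
- Quinn (knave) says "Exactly 2 of us are knights" - this is FALSE (a lie) because there are 1 knights.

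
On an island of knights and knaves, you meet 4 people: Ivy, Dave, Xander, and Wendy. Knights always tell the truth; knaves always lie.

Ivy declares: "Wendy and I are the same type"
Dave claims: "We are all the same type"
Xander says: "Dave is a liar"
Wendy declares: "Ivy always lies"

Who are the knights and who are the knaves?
Ivy is a knave.
Dave is a knave.
Xander is a knight.
Wendy is a knight.

Verification:
- Ivy (knave) says "Wendy and I are the same type" - this is FALSE (a lie) because Ivy is a knave and Wendy is a knight.
- Dave (knave) says "We are all the same type" - this is FALSE (a lie) because Xander and Wendy are knights and Ivy and Dave are knaves.
- Xander (knight) says "Dave is a liar" - this is TRUE because Dave is a knave.
- Wendy (knight) says "Ivy always lies" - this is TRUE because Ivy is a knave.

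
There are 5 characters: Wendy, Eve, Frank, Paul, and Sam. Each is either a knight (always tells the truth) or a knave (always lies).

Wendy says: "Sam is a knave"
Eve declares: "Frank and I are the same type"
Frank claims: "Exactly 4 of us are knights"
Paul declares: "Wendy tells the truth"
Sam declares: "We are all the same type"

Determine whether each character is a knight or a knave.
Wendy is a knight.
Eve is a knight.
Frank is a knight.
Paul is a knight.
Sam is a knave.

Verification:
- Wendy (knight) says "Sam is a knave" - this is TRUE because Sam is a knave.
- Eve (knight) says "Frank and I are the same type" - this is TRUE because Eve is a knight and Frank is a knight.
- Frank (knight) says "Exactly 4 of us are knights" - this is TRUE because there are 4 knights.
- Paul (knight) says "Wendy tells the truth" - this is TRUE because Wendy is a knight.
- Sam (knave) says "We are all the same type" - this is FALSE (a lie) because Wendy, Eve, Frank, and Paul are knights and Sam is a knave.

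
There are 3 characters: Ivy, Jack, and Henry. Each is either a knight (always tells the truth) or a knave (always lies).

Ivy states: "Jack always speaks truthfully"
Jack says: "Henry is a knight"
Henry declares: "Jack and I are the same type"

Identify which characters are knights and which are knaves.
Ivy is a knight.
Jack is a knight.
Henry is a knight.

Verification:
- Ivy (knight) says "Jack always speaks truthfully" - this is TRUE because Jack is a knight.
- Jack (knight) says "Henry is a knight" - this is TRUE because Henry is a knight.
- Henry (knight) says "Jack and I are the same type" - this is TRUE because Henry is a knight and Jack is a knight.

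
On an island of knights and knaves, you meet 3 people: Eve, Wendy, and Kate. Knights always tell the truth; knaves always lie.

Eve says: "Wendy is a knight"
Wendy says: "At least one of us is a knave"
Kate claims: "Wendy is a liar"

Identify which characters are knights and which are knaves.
Eve is a knight.
Wendy is a knight.
Kate is a knave.

Verification:
- Eve (knight) says "Wendy is a knight" - this is TRUE because Wendy is a knight.
- Wendy (knight) says "At least one of us is a knave" - this is TRUE because Kate is a knave.
- Kate (knave) says "Wendy is a liar" - this is FALSE (a lie) because Wendy is a knight.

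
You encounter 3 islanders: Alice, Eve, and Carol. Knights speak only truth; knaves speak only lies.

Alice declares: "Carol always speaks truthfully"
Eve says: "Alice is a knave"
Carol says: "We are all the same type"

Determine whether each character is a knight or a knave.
Alice is a knave.
Eve is a knight.
Carol is a knave.

Verification:
- Alice (knave) says "Carol always speaks truthfully" - this is FALSE (a lie) because Carol is a knave.
- Eve (knight) says "Alice is a knave" - this is TRUE because Alice is a knave.
- Carol (knave) says "We are all the same type" - this is FALSE (a lie) because Eve is a knight and Alice and Carol are knaves.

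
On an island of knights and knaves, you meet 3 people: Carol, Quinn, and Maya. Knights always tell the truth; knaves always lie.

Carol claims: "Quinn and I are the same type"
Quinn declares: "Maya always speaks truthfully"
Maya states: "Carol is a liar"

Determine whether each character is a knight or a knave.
Carol is a knave.
Quinn is a knight.
Maya is a knight.

Verification:
- Carol (knave) says "Quinn and I are the same type" - this is FALSE (a lie) because Carol is a knave and Quinn is a knight.
- Quinn (knight) says "Maya always speaks truthfully" - this is TRUE because Maya is a knight.
- Maya (knight) says "Carol is a liar" - this is TRUE because Carol is a knave.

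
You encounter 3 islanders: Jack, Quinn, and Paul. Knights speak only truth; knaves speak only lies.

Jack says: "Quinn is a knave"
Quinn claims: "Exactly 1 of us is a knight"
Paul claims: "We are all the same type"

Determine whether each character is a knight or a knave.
Jack is a knave.
Quinn is a knight.
Paul is a knave.

Verification:
- Jack (knave) says "Quinn is a knave" - this is FALSE (a lie) because Quinn is a knight.
- Quinn (knight) says "Exactly 1 of us is a knight" - this is TRUE because there are 1 knights.
- Paul (knave) says "We are all the same type" - this is FALSE (a lie) because Quinn is a knight and Jack and Paul are knaves.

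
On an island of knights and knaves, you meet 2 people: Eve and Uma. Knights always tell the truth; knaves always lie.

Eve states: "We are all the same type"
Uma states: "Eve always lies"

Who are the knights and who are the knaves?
Eve is a knave.
Uma is a knight.

Verification:
- Eve (knave) says "We are all the same type" - this is FALSE (a lie) because Uma is a knight and Eve is a knave.
- Uma (knight) says "Eve always lies" - this is TRUE because Eve is a knave.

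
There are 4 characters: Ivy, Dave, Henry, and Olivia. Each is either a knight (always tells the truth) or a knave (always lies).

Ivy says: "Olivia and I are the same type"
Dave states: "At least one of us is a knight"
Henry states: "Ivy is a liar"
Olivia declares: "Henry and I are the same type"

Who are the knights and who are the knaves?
Ivy is a knave.
Dave is a knight.
Henry is a knight.
Olivia is a knight.

Verification:
- Ivy (knave) says "Olivia and I are the same type" - this is FALSE (a lie) because Ivy is a knave and Olivia is a knight.
- Dave (knight) says "At least one of us is a knight" - this is TRUE because Dave, Henry, and Olivia are knights.
- Henry (knight) says "Ivy is a liar" - this is TRUE because Ivy is a knave.
- Olivia (knight) says "Henry and I are the same type" - this is TRUE because Olivia is a knight and Henry is a knight.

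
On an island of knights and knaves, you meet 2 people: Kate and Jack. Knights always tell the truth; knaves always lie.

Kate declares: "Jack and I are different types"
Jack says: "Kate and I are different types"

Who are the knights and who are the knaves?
Kate is a knave.
Jack is a knave.

Verification:
- Kate (knave) says "Jack and I are different types" - this is FALSE (a lie) because Kate is a knave and Jack is a knave.
- Jack (knave) says "Kate and I are different types" - this is FALSE (a lie) because Jack is a knave and Kate is a knave.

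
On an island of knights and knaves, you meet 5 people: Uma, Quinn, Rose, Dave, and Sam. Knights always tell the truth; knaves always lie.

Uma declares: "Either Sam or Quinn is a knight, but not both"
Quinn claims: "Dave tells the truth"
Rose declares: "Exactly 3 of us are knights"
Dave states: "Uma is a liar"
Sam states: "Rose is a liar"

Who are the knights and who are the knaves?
Uma is a knight.
Quinn is a knave.
Rose is a knave.
Dave is a knave.
Sam is a knight.

Verification:
- Uma (knight) says "Either Sam or Quinn is a knight, but not both" - this is TRUE because Sam is a knight and Quinn is a knave.
- Quinn (knave) says "Dave tells the truth" - this is FALSE (a lie) because Dave is a knave.
- Rose (knave) says "Exactly 3 of us are knights" - this is FALSE (a lie) because there are 2 knights.
- Dave (knave) says "Uma is a liar" - this is FALSE (a lie) because Uma is a knight.
- Sam (knight) says "Rose is a liar" - this is TRUE because Rose is a knave.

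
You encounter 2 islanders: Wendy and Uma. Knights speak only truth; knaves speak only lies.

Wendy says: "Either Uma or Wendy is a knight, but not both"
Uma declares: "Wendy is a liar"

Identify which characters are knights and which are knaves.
Wendy is a knight.
Uma is a knave.

Verification:
- Wendy (knight) says "Either Uma or Wendy is a knight, but not both" - this is TRUE because Uma is a knave and Wendy is a knight.
- Uma (knave) says "Wendy is a liar" - this is FALSE (a lie) because Wendy is a knight.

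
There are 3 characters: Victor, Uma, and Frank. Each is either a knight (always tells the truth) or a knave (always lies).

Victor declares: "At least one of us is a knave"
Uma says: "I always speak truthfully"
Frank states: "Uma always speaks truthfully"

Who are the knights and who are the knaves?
Victor is a knight.
Uma is a knave.
Frank is a knave.

Verification:
- Victor (knight) says "At least one of us is a knave" - this is TRUE because Uma and Frank are knaves.
- Uma (knave) says "I always speak truthfully" - this is FALSE (a lie) because Uma is a knave.
- Frank (knave) says "Uma always speaks truthfully" - this is FALSE (a lie) because Uma is a knave.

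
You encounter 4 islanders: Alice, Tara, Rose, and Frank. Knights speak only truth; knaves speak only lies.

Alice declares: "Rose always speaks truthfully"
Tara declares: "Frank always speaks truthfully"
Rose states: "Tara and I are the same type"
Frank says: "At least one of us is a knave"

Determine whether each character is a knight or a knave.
Alice is a knave.
Tara is a knight.
Rose is a knave.
Frank is a knight.

Verification:
- Alice (knave) says "Rose always speaks truthfully" - this is FALSE (a lie) because Rose is a knave.
- Tara (knight) says "Frank always speaks truthfully" - this is TRUE because Frank is a knight.
- Rose (knave) says "Tara and I are the same type" - this is FALSE (a lie) because Rose is a knave and Tara is a knight.
- Frank (knight) says "At least one of us is a knave" - this is TRUE because Alice and Rose are knaves.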